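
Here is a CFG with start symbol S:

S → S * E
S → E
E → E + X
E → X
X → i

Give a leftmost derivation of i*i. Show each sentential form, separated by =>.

S => S*E => E*E => X*E => i*E => i*X => i*i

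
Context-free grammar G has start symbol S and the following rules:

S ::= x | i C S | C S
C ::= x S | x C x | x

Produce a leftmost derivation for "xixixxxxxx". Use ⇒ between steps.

S ⇒ CS   [S ::= C S]
CS ⇒ xSS   [C ::= x S]
xSS ⇒ xiCSS   [S ::= i C S]
xiCSS ⇒ xixSSS   [C ::= x S]
xixSSS ⇒ xixiCSSS   [S ::= i C S]
xixiCSSS ⇒ xixixCxSSS   [C ::= x C x]
xixixCxSSS ⇒ xixixxxSSS   [C ::= x]
xixixxxSSS ⇒ xixixxxxSS   [S ::= x]
xixixxxxSS ⇒ xixixxxxxS   [S ::= x]
xixixxxxxS ⇒ xixixxxxxx   [S ::= x]

S ⇒ CS ⇒ xSS ⇒ xiCSS ⇒ xixSSS ⇒ xixiCSSS ⇒ xixixCxSSS ⇒ xixixxxSSS ⇒ xixixxxxSS ⇒ xixixxxxxS ⇒ xixixxxxxx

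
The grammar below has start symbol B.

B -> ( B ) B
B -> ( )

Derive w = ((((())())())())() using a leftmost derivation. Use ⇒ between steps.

B ⇒ (B)B ⇒ ((B)B)B ⇒ (((B)B)B)B ⇒ ((((B)B)B)B)B ⇒ ((((())B)B)B)B ⇒ ((((())())B)B)B ⇒ ((((())())())B)B ⇒ ((((())())())())B ⇒ ((((())())())())()

B ⇒ (B)B   [B -> ( B ) B]
(B)B ⇒ ((B)B)B   [B -> ( B ) B]
((B)B)B ⇒ (((B)B)B)B   [B -> ( B ) B]
(((B)B)B)B ⇒ ((((B)B)B)B)B   [B -> ( B ) B]
((((B)B)B)B)B ⇒ ((((())B)B)B)B   [B -> ( )]
((((())B)B)B)B ⇒ ((((())())B)B)B   [B -> ( )]
((((())())B)B)B ⇒ ((((())())())B)B   [B -> ( )]
((((())())())B)B ⇒ ((((())())())())B   [B -> ( )]
((((())())())())B ⇒ ((((())())())())()   [B -> ( )]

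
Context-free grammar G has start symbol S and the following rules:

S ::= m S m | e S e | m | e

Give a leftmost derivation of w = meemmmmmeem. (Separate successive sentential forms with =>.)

S => mSm => meSem => meeSeem => meemSmeem => meemmSmmeem => meemmmmmeem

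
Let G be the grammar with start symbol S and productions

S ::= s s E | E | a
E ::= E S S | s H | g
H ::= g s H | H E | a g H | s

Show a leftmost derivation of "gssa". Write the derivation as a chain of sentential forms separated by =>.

S => E   [S ::= E]
E => ESS   [E ::= E S S]
ESS => gSS   [E ::= g]
gSS => gES   [S ::= E]
gES => gsHS   [E ::= s H]
gsHS => gssS   [H ::= s]
gssS => gssa   [S ::= a]

S=>E=>ESS=>gSS=>gES=>gsHS=>gssS=>gssa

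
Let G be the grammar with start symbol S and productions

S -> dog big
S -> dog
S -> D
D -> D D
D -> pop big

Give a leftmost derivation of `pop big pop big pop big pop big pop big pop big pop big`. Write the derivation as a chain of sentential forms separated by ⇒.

S ⇒ D   [S -> D]
D ⇒ D D   [D -> D D]
D D ⇒ D D D   [D -> D D]
D D D ⇒ D D D D   [D -> D D]
D D D D ⇒ pop big D D D   [D -> pop big]
pop big D D D ⇒ pop big pop big D D   [D -> pop big]
pop big pop big D D ⇒ pop big pop big D D D   [D -> D D]
pop big pop big D D D ⇒ pop big pop big D D D D   [D -> D D]
pop big pop big D D D D ⇒ pop big pop big D D D D D   [D -> D D]
pop big pop big D D D D D ⇒ pop big pop big pop big D D D D   [D -> pop big]
pop big pop big pop big D D D D ⇒ pop big pop big pop big pop big D D D   [D -> pop big]
pop big pop big pop big pop big D D D ⇒ pop big pop big pop big pop big pop big D D   [D -> pop big]
pop big pop big pop big pop big pop big D D ⇒ pop big pop big pop big pop big pop big pop big D   [D -> pop big]
pop big pop big pop big pop big pop big pop big D ⇒ pop big pop big pop big pop big pop big pop big pop big   [D -> pop big]

S ⇒ D ⇒ D D ⇒ D D D ⇒ D D D D ⇒ pop big D D D ⇒ pop big pop big D D ⇒ pop big pop big D D D ⇒ pop big pop big D D D D ⇒ pop big pop big D D D D D ⇒ pop big pop big pop big D D D D ⇒ pop big pop big pop big pop big D D D ⇒ pop big pop big pop big pop big pop big D D ⇒ pop big pop big pop big pop big pop big pop big D ⇒ pop big pop big pop big pop big pop big pop big pop big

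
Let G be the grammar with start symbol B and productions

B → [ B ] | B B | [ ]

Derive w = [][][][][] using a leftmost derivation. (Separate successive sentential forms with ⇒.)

B ⇒ BB   [B → B B]
BB ⇒ BBB   [B → B B]
BBB ⇒ BBBB   [B → B B]
BBBB ⇒ BBBBB   [B → B B]
BBBBB ⇒ []BBBB   [B → [ ]]
[]BBBB ⇒ [][]BBB   [B → [ ]]
[][]BBB ⇒ [][][]BB   [B → [ ]]
[][][]BB ⇒ [][][][]B   [B → [ ]]
[][][][]B ⇒ [][][][][]   [B → [ ]]

B ⇒ BB ⇒ BBB ⇒ BBBB ⇒ BBBBB ⇒ []BBBB ⇒ [][]BBB ⇒ [][][]BB ⇒ [][][][]B ⇒ [][][][][]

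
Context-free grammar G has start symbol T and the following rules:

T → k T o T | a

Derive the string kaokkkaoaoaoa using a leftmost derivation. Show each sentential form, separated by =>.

T => kToT   [T → k T o T]
kToT => kaoT   [T → a]
kaoT => kaokToT   [T → k T o T]
kaokToT => kaokkToToT   [T → k T o T]
kaokkToToT => kaokkkToToToT   [T → k T o T]
kaokkkToToToT => kaokkkaoToToT   [T → a]
kaokkkaoToToT => kaokkkaoaoToT   [T → a]
kaokkkaoaoToT => kaokkkaoaoaoT   [T → a]
kaokkkaoaoaoT => kaokkkaoaoaoa   [T → a]

T=>kToT=>kaoT=>kaokToT=>kaokkToToT=>kaokkkToToToT=>kaokkkaoToToT=>kaokkkaoaoToT=>kaokkkaoaoaoT=>kaokkkaoaoaoa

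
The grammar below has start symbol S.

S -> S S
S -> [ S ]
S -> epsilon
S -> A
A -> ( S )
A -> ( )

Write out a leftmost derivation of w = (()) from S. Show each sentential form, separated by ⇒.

S ⇒ A   [S -> A]
A ⇒ (S)   [A -> ( S )]
(S) ⇒ (A)   [S -> A]
(A) ⇒ (())   [A -> ( )]

S ⇒ A ⇒ (S) ⇒ (A) ⇒ (())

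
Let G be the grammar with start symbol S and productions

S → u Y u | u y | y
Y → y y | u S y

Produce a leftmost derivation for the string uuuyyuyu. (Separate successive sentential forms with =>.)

S => uYu => uuSyu => uuuYuyu => uuuyyuyu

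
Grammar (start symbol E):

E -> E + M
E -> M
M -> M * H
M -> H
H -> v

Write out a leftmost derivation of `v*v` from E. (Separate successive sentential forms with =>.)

E=>M=>M*H=>H*H=>v*H=>v*v

E => M   [E -> M]
M => M*H   [M -> M * H]
M*H => H*H   [M -> H]
H*H => v*H   [H -> v]
v*H => v*v   [H -> v]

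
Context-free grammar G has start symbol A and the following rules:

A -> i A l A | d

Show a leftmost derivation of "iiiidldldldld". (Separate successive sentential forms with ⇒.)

A ⇒ iAlA ⇒ iiAlAlA ⇒ iiiAlAlAlA ⇒ iiiiAlAlAlAlA ⇒ iiiidlAlAlAlA ⇒ iiiidldlAlAlA ⇒ iiiidldldlAlA ⇒ iiiidldldldlA ⇒ iiiidldldldld

A ⇒ iAlA   [A -> i A l A]
iAlA ⇒ iiAlAlA   [A -> i A l A]
iiAlAlA ⇒ iiiAlAlAlA   [A -> i A l A]
iiiAlAlAlA ⇒ iiiiAlAlAlAlA   [A -> i A l A]
iiiiAlAlAlAlA ⇒ iiiidlAlAlAlA   [A -> d]
iiiidlAlAlAlA ⇒ iiiidldlAlAlA   [A -> d]
iiiidldlAlAlA ⇒ iiiidldldlAlA   [A -> d]
iiiidldldlAlA ⇒ iiiidldldldlA   [A -> d]
iiiidldldldlA ⇒ iiiidldldldld   [A -> d]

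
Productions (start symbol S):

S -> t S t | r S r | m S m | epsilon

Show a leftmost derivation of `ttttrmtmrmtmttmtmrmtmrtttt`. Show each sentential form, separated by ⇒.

S ⇒ tSt ⇒ ttStt ⇒ tttSttt ⇒ ttttStttt ⇒ ttttrSrtttt ⇒ ttttrmSmrtttt ⇒ ttttrmtStmrtttt ⇒ ttttrmtmSmtmrtttt ⇒ ttttrmtmrSrmtmrtttt ⇒ ttttrmtmrmSmrmtmrtttt ⇒ ttttrmtmrmtStmrmtmrtttt ⇒ ttttrmtmrmtmSmtmrmtmrtttt ⇒ ttttrmtmrmtmtStmtmrmtmrtttt ⇒ ttttrmtmrmtmttmtmrmtmrtttt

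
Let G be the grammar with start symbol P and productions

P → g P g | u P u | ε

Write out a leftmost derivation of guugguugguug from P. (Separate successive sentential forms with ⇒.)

P ⇒ gPg   [P → g P g]
gPg ⇒ guPug   [P → u P u]
guPug ⇒ guuPuug   [P → u P u]
guuPuug ⇒ guugPguug   [P → g P g]
guugPguug ⇒ guuggPgguug   [P → g P g]
guuggPgguug ⇒ guugguPugguug   [P → u P u]
guugguPugguug ⇒ guugguugguug   [P → ε]

P⇒gPg⇒guPug⇒guuPuug⇒guugPguug⇒guuggPgguug⇒guugguPugguug⇒guugguugguug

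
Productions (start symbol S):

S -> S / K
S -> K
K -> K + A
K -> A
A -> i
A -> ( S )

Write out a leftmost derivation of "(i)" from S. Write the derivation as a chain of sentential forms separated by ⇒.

S ⇒ K ⇒ A ⇒ (S) ⇒ (K) ⇒ (A) ⇒ (i)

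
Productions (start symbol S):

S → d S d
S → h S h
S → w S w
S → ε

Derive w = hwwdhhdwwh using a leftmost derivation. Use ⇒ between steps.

S⇒hSh⇒hwSwh⇒hwwSwwh⇒hwwdSdwwh⇒hwwdhShdwwh⇒hwwdhhdwwh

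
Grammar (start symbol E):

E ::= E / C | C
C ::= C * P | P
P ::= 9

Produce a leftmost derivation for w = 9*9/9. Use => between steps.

E => E/C => C/C => C*P/C => P*P/C => 9*P/C => 9*9/C => 9*9/P => 9*9/9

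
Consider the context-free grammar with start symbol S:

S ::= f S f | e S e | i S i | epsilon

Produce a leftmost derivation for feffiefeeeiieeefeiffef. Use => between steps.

S => fSf   [S ::= f S f]
fSf => feSef   [S ::= e S e]
feSef => fefSfef   [S ::= f S f]
fefSfef => feffSffef   [S ::= f S f]
feffSffef => feffiSiffef   [S ::= i S i]
feffiSiffef => feffieSeiffef   [S ::= e S e]
feffieSeiffef => feffiefSfeiffef   [S ::= f S f]
feffiefSfeiffef => feffiefeSefeiffef   [S ::= e S e]
feffiefeSefeiffef => feffiefeeSeefeiffef   [S ::= e S e]
feffiefeeSeefeiffef => feffiefeeeSeeefeiffef   [S ::= e S e]
feffiefeeeSeeefeiffef => feffiefeeeiSieeefeiffef   [S ::= i S i]
feffiefeeeiSieeefeiffef => feffiefeeeiieeefeiffef   [S ::= epsilon]

S => fSf => feSef => fefSfef => feffSffef => feffiSiffef => feffieSeiffef => feffiefSfeiffef => feffiefeSefeiffef => feffiefeeSeefeiffef => feffiefeeeSeeefeiffef => feffiefeeeiSieeefeiffef => feffiefeeeiieeefeiffef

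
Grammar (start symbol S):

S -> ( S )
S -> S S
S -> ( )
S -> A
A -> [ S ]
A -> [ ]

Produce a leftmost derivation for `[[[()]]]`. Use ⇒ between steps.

S ⇒ A ⇒ [S] ⇒ [A] ⇒ [[S]] ⇒ [[A]] ⇒ [[[S]]] ⇒ [[[()]]]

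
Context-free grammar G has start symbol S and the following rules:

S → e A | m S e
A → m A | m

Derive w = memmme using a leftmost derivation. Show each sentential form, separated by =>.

S => mSe => meAe => memAe => memmAe => memmme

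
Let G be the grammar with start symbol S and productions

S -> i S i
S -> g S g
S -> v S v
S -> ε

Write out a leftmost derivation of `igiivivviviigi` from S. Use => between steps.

S => iSi   [S -> i S i]
iSi => igSgi   [S -> g S g]
igSgi => igiSigi   [S -> i S i]
igiSigi => igiiSiigi   [S -> i S i]
igiiSiigi => igiivSviigi   [S -> v S v]
igiivSviigi => igiiviSiviigi   [S -> i S i]
igiiviSiviigi => igiivivSviviigi   [S -> v S v]
igiivivSviviigi => igiivivviviigi   [S -> ε]

S=>iSi=>igSgi=>igiSigi=>igiiSiigi=>igiivSviigi=>igiiviSiviigi=>igiivivSviviigi=>igiivivviviigi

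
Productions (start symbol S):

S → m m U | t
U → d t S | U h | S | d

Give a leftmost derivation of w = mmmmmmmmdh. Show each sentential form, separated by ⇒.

S ⇒ mmU ⇒ mmS ⇒ mmmmU ⇒ mmmmS ⇒ mmmmmmU ⇒ mmmmmmUh ⇒ mmmmmmSh ⇒ mmmmmmmmUh ⇒ mmmmmmmmdh

S ⇒ mmU   [S → m m U]
mmU ⇒ mmS   [U → S]
mmS ⇒ mmmmU   [S → m m U]
mmmmU ⇒ mmmmS   [U → S]
mmmmS ⇒ mmmmmmU   [S → m m U]
mmmmmmU ⇒ mmmmmmUh   [U → U h]
mmmmmmUh ⇒ mmmmmmSh   [U → S]
mmmmmmSh ⇒ mmmmmmmmUh   [S → m m U]
mmmmmmmmUh ⇒ mmmmmmmmdh   [U → d]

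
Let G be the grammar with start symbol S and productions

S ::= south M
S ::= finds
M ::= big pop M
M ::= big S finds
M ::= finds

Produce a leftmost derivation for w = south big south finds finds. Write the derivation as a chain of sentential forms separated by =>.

S => south M   [S ::= south M]
south M => south big S finds   [M ::= big S finds]
south big S finds => south big south M finds   [S ::= south M]
south big south M finds => south big south finds finds   [M ::= finds]

S => south M => south big S finds => south big south M finds => south big south finds finds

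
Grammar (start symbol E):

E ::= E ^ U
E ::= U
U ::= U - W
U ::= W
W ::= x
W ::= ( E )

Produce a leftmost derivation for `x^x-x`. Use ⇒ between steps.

E ⇒ E^U   [E ::= E ^ U]
E^U ⇒ U^U   [E ::= U]
U^U ⇒ W^U   [U ::= W]
W^U ⇒ x^U   [W ::= x]
x^U ⇒ x^U-W   [U ::= U - W]
x^U-W ⇒ x^W-W   [U ::= W]
x^W-W ⇒ x^x-W   [W ::= x]
x^x-W ⇒ x^x-x   [W ::= x]

E ⇒ E^U ⇒ U^U ⇒ W^U ⇒ x^U ⇒ x^U-W ⇒ x^W-W ⇒ x^x-W ⇒ x^x-x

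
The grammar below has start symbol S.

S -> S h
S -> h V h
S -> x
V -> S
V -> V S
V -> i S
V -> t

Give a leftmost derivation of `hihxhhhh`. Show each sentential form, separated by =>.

S=>hVh=>hiSh=>hiShh=>hihVhhh=>hihShhh=>hihShhhh=>hihxhhhh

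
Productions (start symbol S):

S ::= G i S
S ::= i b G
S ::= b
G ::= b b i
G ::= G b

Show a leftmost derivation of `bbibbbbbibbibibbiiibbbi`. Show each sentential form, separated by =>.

S => GiS => GbiS => GbbiS => GbbbiS => GbbbbiS => GbbbbbiS => bbibbbbbiS => bbibbbbbiGiS => bbibbbbbiGbiS => bbibbbbbibbibiS => bbibbbbbibbibiGiS => bbibbbbbibbibibbiiS => bbibbbbbibbibibbiiibG => bbibbbbbibbibibbiiibbbi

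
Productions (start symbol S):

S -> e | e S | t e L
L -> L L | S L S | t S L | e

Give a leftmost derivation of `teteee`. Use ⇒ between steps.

S⇒teL⇒teLL⇒tetSLL⇒teteLL⇒teteeL⇒teteee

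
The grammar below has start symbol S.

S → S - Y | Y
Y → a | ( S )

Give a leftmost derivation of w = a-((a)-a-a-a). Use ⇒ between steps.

S ⇒ S-Y   [S → S - Y]
S-Y ⇒ Y-Y   [S → Y]
Y-Y ⇒ a-Y   [Y → a]
a-Y ⇒ a-(S)   [Y → ( S )]
a-(S) ⇒ a-(S-Y)   [S → S - Y]
a-(S-Y) ⇒ a-(S-Y-Y)   [S → S - Y]
a-(S-Y-Y) ⇒ a-(S-Y-Y-Y)   [S → S - Y]
a-(S-Y-Y-Y) ⇒ a-(Y-Y-Y-Y)   [S → Y]
a-(Y-Y-Y-Y) ⇒ a-((S)-Y-Y-Y)   [Y → ( S )]
a-((S)-Y-Y-Y) ⇒ a-((Y)-Y-Y-Y)   [S → Y]
a-((Y)-Y-Y-Y) ⇒ a-((a)-Y-Y-Y)   [Y → a]
a-((a)-Y-Y-Y) ⇒ a-((a)-a-Y-Y)   [Y → a]
a-((a)-a-Y-Y) ⇒ a-((a)-a-a-Y)   [Y → a]
a-((a)-a-a-Y) ⇒ a-((a)-a-a-a)   [Y → a]

S ⇒ S-Y ⇒ Y-Y ⇒ a-Y ⇒ a-(S) ⇒ a-(S-Y) ⇒ a-(S-Y-Y) ⇒ a-(S-Y-Y-Y) ⇒ a-(Y-Y-Y-Y) ⇒ a-((S)-Y-Y-Y) ⇒ a-((Y)-Y-Y-Y) ⇒ a-((a)-Y-Y-Y) ⇒ a-((a)-a-Y-Y) ⇒ a-((a)-a-a-Y) ⇒ a-((a)-a-a-a)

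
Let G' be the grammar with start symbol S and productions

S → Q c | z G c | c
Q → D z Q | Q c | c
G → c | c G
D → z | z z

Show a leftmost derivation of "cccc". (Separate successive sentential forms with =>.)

S=>Qc=>Qcc=>Qccc=>cccc

S => Qc   [S → Q c]
Qc => Qcc   [Q → Q c]
Qcc => Qccc   [Q → Q c]
Qccc => cccc   [Q → c]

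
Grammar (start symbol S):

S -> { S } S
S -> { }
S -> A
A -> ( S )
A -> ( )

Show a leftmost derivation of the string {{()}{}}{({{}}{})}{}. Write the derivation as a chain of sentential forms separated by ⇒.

S ⇒ {S}S ⇒ {{S}S}S ⇒ {{A}S}S ⇒ {{()}S}S ⇒ {{()}{}}S ⇒ {{()}{}}{S}S ⇒ {{()}{}}{A}S ⇒ {{()}{}}{(S)}S ⇒ {{()}{}}{({S}S)}S ⇒ {{()}{}}{({{}}S)}S ⇒ {{()}{}}{({{}}{})}S ⇒ {{()}{}}{({{}}{})}{}

S ⇒ {S}S   [S -> { S } S]
{S}S ⇒ {{S}S}S   [S -> { S } S]
{{S}S}S ⇒ {{A}S}S   [S -> A]
{{A}S}S ⇒ {{()}S}S   [A -> ( )]
{{()}S}S ⇒ {{()}{}}S   [S -> { }]
{{()}{}}S ⇒ {{()}{}}{S}S   [S -> { S } S]
{{()}{}}{S}S ⇒ {{()}{}}{A}S   [S -> A]
{{()}{}}{A}S ⇒ {{()}{}}{(S)}S   [A -> ( S )]
{{()}{}}{(S)}S ⇒ {{()}{}}{({S}S)}S   [S -> { S } S]
{{()}{}}{({S}S)}S ⇒ {{()}{}}{({{}}S)}S   [S -> { }]
{{()}{}}{({{}}S)}S ⇒ {{()}{}}{({{}}{})}S   [S -> { }]
{{()}{}}{({{}}{})}S ⇒ {{()}{}}{({{}}{})}{}   [S -> { }]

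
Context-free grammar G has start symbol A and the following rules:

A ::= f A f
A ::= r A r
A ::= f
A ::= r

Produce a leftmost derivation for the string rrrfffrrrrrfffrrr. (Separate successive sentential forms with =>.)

A => rAr => rrArr => rrrArrr => rrrfAfrrr => rrrffAffrrr => rrrfffAfffrrr => rrrfffrArfffrrr => rrrfffrrArrfffrrr => rrrfffrrrrrfffrrr

A => rAr   [A ::= r A r]
rAr => rrArr   [A ::= r A r]
rrArr => rrrArrr   [A ::= r A r]
rrrArrr => rrrfAfrrr   [A ::= f A f]
rrrfAfrrr => rrrffAffrrr   [A ::= f A f]
rrrffAffrrr => rrrfffAfffrrr   [A ::= f A f]
rrrfffAfffrrr => rrrfffrArfffrrr   [A ::= r A r]
rrrfffrArfffrrr => rrrfffrrArrfffrrr   [A ::= r A r]
rrrfffrrArrfffrrr => rrrfffrrrrrfffrrr   [A ::= r]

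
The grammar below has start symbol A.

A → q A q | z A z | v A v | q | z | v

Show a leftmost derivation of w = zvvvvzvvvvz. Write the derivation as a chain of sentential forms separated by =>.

A => zAz => zvAvz => zvvAvvz => zvvvAvvvz => zvvvvAvvvvz => zvvvvzvvvvz

A => zAz   [A → z A z]
zAz => zvAvz   [A → v A v]
zvAvz => zvvAvvz   [A → v A v]
zvvAvvz => zvvvAvvvz   [A → v A v]
zvvvAvvvz => zvvvvAvvvvz   [A → v A v]
zvvvvAvvvvz => zvvvvzvvvvz   [A → z]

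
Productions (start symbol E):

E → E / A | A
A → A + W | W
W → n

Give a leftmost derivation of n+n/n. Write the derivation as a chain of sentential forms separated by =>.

E=>E/A=>A/A=>A+W/A=>W+W/A=>n+W/A=>n+n/A=>n+n/W=>n+n/n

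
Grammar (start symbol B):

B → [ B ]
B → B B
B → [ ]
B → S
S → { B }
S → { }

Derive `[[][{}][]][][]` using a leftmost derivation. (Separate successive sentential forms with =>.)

B => BB => BBB => [B]BB => [BB]BB => [BBB]BB => [[]BB]BB => [[][B]B]BB => [[][S]B]BB => [[][{}]B]BB => [[][{}][]]BB => [[][{}][]][]B => [[][{}][]][][]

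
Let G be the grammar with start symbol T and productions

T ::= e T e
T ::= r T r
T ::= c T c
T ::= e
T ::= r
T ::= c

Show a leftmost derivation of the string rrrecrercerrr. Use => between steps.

T=>rTr=>rrTrr=>rrrTrrr=>rrreTerrr=>rrrecTcerrr=>rrrecrTrcerrr=>rrrecrercerrr

T => rTr   [T ::= r T r]
rTr => rrTrr   [T ::= r T r]
rrTrr => rrrTrrr   [T ::= r T r]
rrrTrrr => rrreTerrr   [T ::= e T e]
rrreTerrr => rrrecTcerrr   [T ::= c T c]
rrrecTcerrr => rrrecrTrcerrr   [T ::= r T r]
rrrecrTrcerrr => rrrecrercerrr   [T ::= e]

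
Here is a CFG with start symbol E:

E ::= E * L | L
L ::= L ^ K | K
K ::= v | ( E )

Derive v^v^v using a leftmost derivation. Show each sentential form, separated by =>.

E => L => L^K => L^K^K => K^K^K => v^K^K => v^v^K => v^v^v

E => L   [E ::= L]
L => L^K   [L ::= L ^ K]
L^K => L^K^K   [L ::= L ^ K]
L^K^K => K^K^K   [L ::= K]
K^K^K => v^K^K   [K ::= v]
v^K^K => v^v^K   [K ::= v]
v^v^K => v^v^v   [K ::= v]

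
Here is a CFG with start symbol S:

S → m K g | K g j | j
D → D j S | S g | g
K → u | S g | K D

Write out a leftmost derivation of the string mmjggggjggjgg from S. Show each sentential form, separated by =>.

S=>mKg=>mSgg=>mKgjgg=>mSggjgg=>mKgjggjgg=>mSggjggjgg=>mmKgggjggjgg=>mmSggggjggjgg=>mmjggggjggjgg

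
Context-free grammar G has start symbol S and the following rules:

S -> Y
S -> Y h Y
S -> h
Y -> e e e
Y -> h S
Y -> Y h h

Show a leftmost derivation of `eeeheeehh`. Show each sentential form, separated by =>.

S=>YhY=>eeehY=>eeehYhh=>eeeheeehh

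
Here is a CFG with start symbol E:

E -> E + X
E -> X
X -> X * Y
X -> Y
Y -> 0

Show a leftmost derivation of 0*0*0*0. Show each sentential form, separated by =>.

E => X   [E -> X]
X => X*Y   [X -> X * Y]
X*Y => X*Y*Y   [X -> X * Y]
X*Y*Y => X*Y*Y*Y   [X -> X * Y]
X*Y*Y*Y => Y*Y*Y*Y   [X -> Y]
Y*Y*Y*Y => 0*Y*Y*Y   [Y -> 0]
0*Y*Y*Y => 0*0*Y*Y   [Y -> 0]
0*0*Y*Y => 0*0*0*Y   [Y -> 0]
0*0*0*Y => 0*0*0*0   [Y -> 0]

E=>X=>X*Y=>X*Y*Y=>X*Y*Y*Y=>Y*Y*Y*Y=>0*Y*Y*Y=>0*0*Y*Y=>0*0*0*Y=>0*0*0*0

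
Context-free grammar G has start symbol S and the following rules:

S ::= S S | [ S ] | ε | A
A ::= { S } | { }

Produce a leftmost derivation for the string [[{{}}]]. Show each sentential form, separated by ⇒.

S ⇒ SS   [S ::= S S]
SS ⇒ [S]S   [S ::= [ S ]]
[S]S ⇒ [SS]S   [S ::= S S]
[SS]S ⇒ [[S]S]S   [S ::= [ S ]]
[[S]S]S ⇒ [[A]S]S   [S ::= A]
[[A]S]S ⇒ [[{S}]S]S   [A ::= { S }]
[[{S}]S]S ⇒ [[{SS}]S]S   [S ::= S S]
[[{SS}]S]S ⇒ [[{AS}]S]S   [S ::= A]
[[{AS}]S]S ⇒ [[{{}S}]S]S   [A ::= { }]
[[{{}S}]S]S ⇒ [[{{}}]S]S   [S ::= ε]
[[{{}}]S]S ⇒ [[{{}}]]S   [S ::= ε]
[[{{}}]]S ⇒ [[{{}}]]   [S ::= ε]

S ⇒ SS ⇒ [S]S ⇒ [SS]S ⇒ [[S]S]S ⇒ [[A]S]S ⇒ [[{S}]S]S ⇒ [[{SS}]S]S ⇒ [[{AS}]S]S ⇒ [[{{}S}]S]S ⇒ [[{{}}]S]S ⇒ [[{{}}]]S ⇒ [[{{}}]]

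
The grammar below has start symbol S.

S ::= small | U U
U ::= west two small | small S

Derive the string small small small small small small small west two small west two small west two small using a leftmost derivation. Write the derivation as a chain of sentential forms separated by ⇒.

S ⇒ U U ⇒ small S U ⇒ small U U U ⇒ small small S U U ⇒ small small small U U ⇒ small small small small S U ⇒ small small small small U U U ⇒ small small small small small S U U ⇒ small small small small small U U U U ⇒ small small small small small small S U U U ⇒ small small small small small small small U U U ⇒ small small small small small small small west two small U U ⇒ small small small small small small small west two small west two small U ⇒ small small small small small small small west two small west two small west two small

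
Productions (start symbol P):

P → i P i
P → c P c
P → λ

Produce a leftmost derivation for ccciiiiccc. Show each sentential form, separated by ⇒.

P ⇒ cPc ⇒ ccPcc ⇒ cccPccc ⇒ ccciPiccc ⇒ ccciiPiiccc ⇒ ccciiiiccc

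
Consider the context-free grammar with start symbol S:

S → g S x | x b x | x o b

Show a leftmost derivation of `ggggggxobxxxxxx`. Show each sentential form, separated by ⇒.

S⇒gSx⇒ggSxx⇒gggSxxx⇒ggggSxxxx⇒gggggSxxxxx⇒ggggggSxxxxxx⇒ggggggxobxxxxxx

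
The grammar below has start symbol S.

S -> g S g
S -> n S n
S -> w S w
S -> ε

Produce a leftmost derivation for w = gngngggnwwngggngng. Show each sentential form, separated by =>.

S=>gSg=>gnSng=>gngSgng=>gngnSngng=>gngngSgngng=>gngnggSggngng=>gngngggSgggngng=>gngngggnSngggngng=>gngngggnwSwngggngng=>gngngggnwwngggngng

S => gSg   [S -> g S g]
gSg => gnSng   [S -> n S n]
gnSng => gngSgng   [S -> g S g]
gngSgng => gngnSngng   [S -> n S n]
gngnSngng => gngngSgngng   [S -> g S g]
gngngSgngng => gngnggSggngng   [S -> g S g]
gngnggSggngng => gngngggSgggngng   [S -> g S g]
gngngggSgggngng => gngngggnSngggngng   [S -> n S n]
gngngggnSngggngng => gngngggnwSwngggngng   [S -> w S w]
gngngggnwSwngggngng => gngngggnwwngggngng   [S -> ε]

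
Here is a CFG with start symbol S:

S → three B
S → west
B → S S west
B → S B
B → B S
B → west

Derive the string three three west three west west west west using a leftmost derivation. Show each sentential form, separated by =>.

S => three B => three S S west => three three B S west => three three west S west => three three west three B west => three three west three S S west west => three three west three west S west west => three three west three west west west west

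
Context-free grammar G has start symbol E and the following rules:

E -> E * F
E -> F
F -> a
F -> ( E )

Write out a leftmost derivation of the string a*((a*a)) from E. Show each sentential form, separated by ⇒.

E ⇒ E*F ⇒ F*F ⇒ a*F ⇒ a*(E) ⇒ a*(F) ⇒ a*((E)) ⇒ a*((E*F)) ⇒ a*((F*F)) ⇒ a*((a*F)) ⇒ a*((a*a))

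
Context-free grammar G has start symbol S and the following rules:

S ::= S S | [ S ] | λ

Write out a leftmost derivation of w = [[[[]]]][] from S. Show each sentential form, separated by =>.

S => SS   [S ::= S S]
SS => [S]S   [S ::= [ S ]]
[S]S => [[S]]S   [S ::= [ S ]]
[[S]]S => [[SS]]S   [S ::= S S]
[[SS]]S => [[[S]S]]S   [S ::= [ S ]]
[[[S]S]]S => [[[[S]]S]]S   [S ::= [ S ]]
[[[[S]]S]]S => [[[[]]S]]S   [S ::= λ]
[[[[]]S]]S => [[[[]]]]S   [S ::= λ]
[[[[]]]]S => [[[[]]]]SS   [S ::= S S]
[[[[]]]]SS => [[[[]]]][S]S   [S ::= [ S ]]
[[[[]]]][S]S => [[[[]]]][]S   [S ::= λ]
[[[[]]]][]S => [[[[]]]][]   [S ::= λ]

S => SS => [S]S => [[S]]S => [[SS]]S => [[[S]S]]S => [[[[S]]S]]S => [[[[]]S]]S => [[[[]]]]S => [[[[]]]]SS => [[[[]]]][S]S => [[[[]]]][]S => [[[[]]]][]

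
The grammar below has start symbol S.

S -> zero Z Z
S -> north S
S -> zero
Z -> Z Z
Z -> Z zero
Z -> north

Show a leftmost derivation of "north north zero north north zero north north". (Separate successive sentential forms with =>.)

S => north S   [S -> north S]
north S => north north S   [S -> north S]
north north S => north north zero Z Z   [S -> zero Z Z]
north north zero Z Z => north north zero Z Z Z   [Z -> Z Z]
north north zero Z Z Z => north north zero north Z Z   [Z -> north]
north north zero north Z Z => north north zero north Z Z Z   [Z -> Z Z]
north north zero north Z Z Z => north north zero north Z zero Z Z   [Z -> Z zero]
north north zero north Z zero Z Z => north north zero north north zero Z Z   [Z -> north]
north north zero north north zero Z Z => north north zero north north zero north Z   [Z -> north]
north north zero north north zero north Z => north north zero north north zero north north   [Z -> north]

S => north S => north north S => north north zero Z Z => north north zero Z Z Z => north north zero north Z Z => north north zero north Z Z Z => north north zero north Z zero Z Z => north north zero north north zero Z Z => north north zero north north zero north Z => north north zero north north zero north north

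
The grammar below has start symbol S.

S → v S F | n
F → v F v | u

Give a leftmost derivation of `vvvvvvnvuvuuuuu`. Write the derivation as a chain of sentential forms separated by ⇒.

S ⇒ vSF ⇒ vvSFF ⇒ vvvSFFF ⇒ vvvvSFFFF ⇒ vvvvvSFFFFF ⇒ vvvvvvSFFFFFF ⇒ vvvvvvnFFFFFF ⇒ vvvvvvnvFvFFFFF ⇒ vvvvvvnvuvFFFFF ⇒ vvvvvvnvuvuFFFF ⇒ vvvvvvnvuvuuFFF ⇒ vvvvvvnvuvuuuFF ⇒ vvvvvvnvuvuuuuF ⇒ vvvvvvnvuvuuuuu

S ⇒ vSF   [S → v S F]
vSF ⇒ vvSFF   [S → v S F]
vvSFF ⇒ vvvSFFF   [S → v S F]
vvvSFFF ⇒ vvvvSFFFF   [S → v S F]
vvvvSFFFF ⇒ vvvvvSFFFFF   [S → v S F]
vvvvvSFFFFF ⇒ vvvvvvSFFFFFF   [S → v S F]
vvvvvvSFFFFFF ⇒ vvvvvvnFFFFFF   [S → n]
vvvvvvnFFFFFF ⇒ vvvvvvnvFvFFFFF   [F → v F v]
vvvvvvnvFvFFFFF ⇒ vvvvvvnvuvFFFFF   [F → u]
vvvvvvnvuvFFFFF ⇒ vvvvvvnvuvuFFFF   [F → u]
vvvvvvnvuvuFFFF ⇒ vvvvvvnvuvuuFFF   [F → u]
vvvvvvnvuvuuFFF ⇒ vvvvvvnvuvuuuFF   [F → u]
vvvvvvnvuvuuuFF ⇒ vvvvvvnvuvuuuuF   [F → u]
vvvvvvnvuvuuuuF ⇒ vvvvvvnvuvuuuuu   [F → u]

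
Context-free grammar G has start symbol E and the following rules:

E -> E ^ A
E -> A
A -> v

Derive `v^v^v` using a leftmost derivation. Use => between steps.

E => E^A => E^A^A => A^A^A => v^A^A => v^v^A => v^v^v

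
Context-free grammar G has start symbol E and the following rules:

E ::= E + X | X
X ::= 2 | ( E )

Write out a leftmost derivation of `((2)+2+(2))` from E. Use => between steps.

E => X   [E ::= X]
X => (E)   [X ::= ( E )]
(E) => (E+X)   [E ::= E + X]
(E+X) => (E+X+X)   [E ::= E + X]
(E+X+X) => (X+X+X)   [E ::= X]
(X+X+X) => ((E)+X+X)   [X ::= ( E )]
((E)+X+X) => ((X)+X+X)   [E ::= X]
((X)+X+X) => ((2)+X+X)   [X ::= 2]
((2)+X+X) => ((2)+2+X)   [X ::= 2]
((2)+2+X) => ((2)+2+(E))   [X ::= ( E )]
((2)+2+(E)) => ((2)+2+(X))   [E ::= X]
((2)+2+(X)) => ((2)+2+(2))   [X ::= 2]

E=>X=>(E)=>(E+X)=>(E+X+X)=>(X+X+X)=>((E)+X+X)=>((X)+X+X)=>((2)+X+X)=>((2)+2+X)=>((2)+2+(E))=>((2)+2+(X))=>((2)+2+(2))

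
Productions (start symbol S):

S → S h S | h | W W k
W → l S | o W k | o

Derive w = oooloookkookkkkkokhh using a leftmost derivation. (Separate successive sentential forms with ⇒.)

S⇒ShS⇒WWkhS⇒oWkWkhS⇒ooWkkWkhS⇒oooWkkkWkhS⇒ooolSkkkWkhS⇒ooolWWkkkkWkhS⇒oooloWkWkkkkWkhS⇒ooolooWkkWkkkkWkhS⇒oooloookkWkkkkWkhS⇒oooloookkoWkkkkkWkhS⇒oooloookkookkkkkWkhS⇒oooloookkookkkkkokhS⇒oooloookkookkkkkokhh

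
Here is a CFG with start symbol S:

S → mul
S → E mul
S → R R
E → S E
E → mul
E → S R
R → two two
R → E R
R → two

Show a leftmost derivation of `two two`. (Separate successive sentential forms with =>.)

S => R R => two R => two two

S => R R   [S → R R]
R R => two R   [R → two]
two R => two two   [R → two]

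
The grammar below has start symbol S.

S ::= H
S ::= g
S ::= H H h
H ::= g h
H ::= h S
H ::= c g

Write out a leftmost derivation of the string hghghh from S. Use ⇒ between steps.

S ⇒ HHh ⇒ hSHh ⇒ hHHh ⇒ hghHh ⇒ hghghh

S ⇒ HHh   [S ::= H H h]
HHh ⇒ hSHh   [H ::= h S]
hSHh ⇒ hHHh   [S ::= H]
hHHh ⇒ hghHh   [H ::= g h]
hghHh ⇒ hghghh   [H ::= g h]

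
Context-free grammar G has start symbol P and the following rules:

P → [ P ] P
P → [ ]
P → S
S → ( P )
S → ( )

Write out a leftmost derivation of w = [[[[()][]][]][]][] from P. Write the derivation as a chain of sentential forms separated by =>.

P=>[P]P=>[[P]P]P=>[[[P]P]P]P=>[[[[P]P]P]P]P=>[[[[S]P]P]P]P=>[[[[()]P]P]P]P=>[[[[()][]]P]P]P=>[[[[()][]][]]P]P=>[[[[()][]][]][]]P=>[[[[()][]][]][]][]

P => [P]P   [P → [ P ] P]
[P]P => [[P]P]P   [P → [ P ] P]
[[P]P]P => [[[P]P]P]P   [P → [ P ] P]
[[[P]P]P]P => [[[[P]P]P]P]P   [P → [ P ] P]
[[[[P]P]P]P]P => [[[[S]P]P]P]P   [P → S]
[[[[S]P]P]P]P => [[[[()]P]P]P]P   [S → ( )]
[[[[()]P]P]P]P => [[[[()][]]P]P]P   [P → [ ]]
[[[[()][]]P]P]P => [[[[()][]][]]P]P   [P → [ ]]
[[[[()][]][]]P]P => [[[[()][]][]][]]P   [P → [ ]]
[[[[()][]][]][]]P => [[[[()][]][]][]][]   [P → [ ]]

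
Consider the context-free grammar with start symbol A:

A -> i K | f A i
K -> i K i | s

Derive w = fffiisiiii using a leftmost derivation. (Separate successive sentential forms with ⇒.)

A ⇒ fAi   [A -> f A i]
fAi ⇒ ffAii   [A -> f A i]
ffAii ⇒ fffAiii   [A -> f A i]
fffAiii ⇒ fffiKiii   [A -> i K]
fffiKiii ⇒ fffiiKiiii   [K -> i K i]
fffiiKiiii ⇒ fffiisiiii   [K -> s]

A ⇒ fAi ⇒ ffAii ⇒ fffAiii ⇒ fffiKiii ⇒ fffiiKiiii ⇒ fffiisiiii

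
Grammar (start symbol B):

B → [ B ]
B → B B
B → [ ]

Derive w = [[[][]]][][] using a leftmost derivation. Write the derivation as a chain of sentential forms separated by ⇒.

B ⇒ BB   [B → B B]
BB ⇒ BBB   [B → B B]
BBB ⇒ [B]BB   [B → [ B ]]
[B]BB ⇒ [[B]]BB   [B → [ B ]]
[[B]]BB ⇒ [[BB]]BB   [B → B B]
[[BB]]BB ⇒ [[[]B]]BB   [B → [ ]]
[[[]B]]BB ⇒ [[[][]]]BB   [B → [ ]]
[[[][]]]BB ⇒ [[[][]]][]B   [B → [ ]]
[[[][]]][]B ⇒ [[[][]]][][]   [B → [ ]]

B⇒BB⇒BBB⇒[B]BB⇒[[B]]BB⇒[[BB]]BB⇒[[[]B]]BB⇒[[[][]]]BB⇒[[[][]]][]B⇒[[[][]]][][]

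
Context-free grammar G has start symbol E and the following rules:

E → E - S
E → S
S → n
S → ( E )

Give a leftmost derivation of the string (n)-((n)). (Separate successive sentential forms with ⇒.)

E ⇒ E-S ⇒ S-S ⇒ (E)-S ⇒ (S)-S ⇒ (n)-S ⇒ (n)-(E) ⇒ (n)-(S) ⇒ (n)-((E)) ⇒ (n)-((S)) ⇒ (n)-((n))

E ⇒ E-S   [E → E - S]
E-S ⇒ S-S   [E → S]
S-S ⇒ (E)-S   [S → ( E )]
(E)-S ⇒ (S)-S   [E → S]
(S)-S ⇒ (n)-S   [S → n]
(n)-S ⇒ (n)-(E)   [S → ( E )]
(n)-(E) ⇒ (n)-(S)   [E → S]
(n)-(S) ⇒ (n)-((E))   [S → ( E )]
(n)-((E)) ⇒ (n)-((S))   [E → S]
(n)-((S)) ⇒ (n)-((n))   [S → n]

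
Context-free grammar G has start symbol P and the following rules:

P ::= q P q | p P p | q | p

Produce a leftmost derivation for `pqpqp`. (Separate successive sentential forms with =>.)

P => pPp   [P ::= p P p]
pPp => pqPqp   [P ::= q P q]
pqPqp => pqpqp   [P ::= p]

P => pPp => pqPqp => pqpqp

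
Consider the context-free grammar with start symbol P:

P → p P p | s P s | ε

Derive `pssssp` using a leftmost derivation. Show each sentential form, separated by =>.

P => pPp   [P → p P p]
pPp => psPsp   [P → s P s]
psPsp => pssPssp   [P → s P s]
pssPssp => pssssp   [P → ε]

P => pPp => psPsp => pssPssp => pssssp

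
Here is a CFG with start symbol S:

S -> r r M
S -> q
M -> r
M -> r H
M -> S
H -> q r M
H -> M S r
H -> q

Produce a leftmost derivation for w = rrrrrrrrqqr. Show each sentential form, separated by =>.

S => rrM   [S -> r r M]
rrM => rrrH   [M -> r H]
rrrH => rrrMSr   [H -> M S r]
rrrMSr => rrrSSr   [M -> S]
rrrSSr => rrrrrMSr   [S -> r r M]
rrrrrMSr => rrrrrSSr   [M -> S]
rrrrrSSr => rrrrrrrMSr   [S -> r r M]
rrrrrrrMSr => rrrrrrrrHSr   [M -> r H]
rrrrrrrrHSr => rrrrrrrrqSr   [H -> q]
rrrrrrrrqSr => rrrrrrrrqqr   [S -> q]

S => rrM => rrrH => rrrMSr => rrrSSr => rrrrrMSr => rrrrrSSr => rrrrrrrMSr => rrrrrrrrHSr => rrrrrrrrqSr => rrrrrrrrqqr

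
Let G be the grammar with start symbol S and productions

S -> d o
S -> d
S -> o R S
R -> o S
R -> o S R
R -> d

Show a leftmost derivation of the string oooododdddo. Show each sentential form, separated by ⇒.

S⇒oRS⇒ooSRS⇒oooRSRS⇒ooooSSRS⇒oooodSRS⇒oooodoRSRS⇒oooododSRS⇒oooododdRS⇒oooododddS⇒oooododdddo

S ⇒ oRS   [S -> o R S]
oRS ⇒ ooSRS   [R -> o S R]
ooSRS ⇒ oooRSRS   [S -> o R S]
oooRSRS ⇒ ooooSSRS   [R -> o S]
ooooSSRS ⇒ oooodSRS   [S -> d]
oooodSRS ⇒ oooodoRSRS   [S -> o R S]
oooodoRSRS ⇒ oooododSRS   [R -> d]
oooododSRS ⇒ oooododdRS   [S -> d]
oooododdRS ⇒ oooododddS   [R -> d]
oooododddS ⇒ oooododdddo   [S -> d o]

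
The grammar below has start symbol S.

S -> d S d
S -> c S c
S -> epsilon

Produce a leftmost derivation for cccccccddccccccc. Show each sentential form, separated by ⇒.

S ⇒ cSc   [S -> c S c]
cSc ⇒ ccScc   [S -> c S c]
ccScc ⇒ cccSccc   [S -> c S c]
cccSccc ⇒ ccccScccc   [S -> c S c]
ccccScccc ⇒ cccccSccccc   [S -> c S c]
cccccSccccc ⇒ ccccccScccccc   [S -> c S c]
ccccccScccccc ⇒ cccccccSccccccc   [S -> c S c]
cccccccSccccccc ⇒ cccccccdSdccccccc   [S -> d S d]
cccccccdSdccccccc ⇒ cccccccddccccccc   [S -> epsilon]

S ⇒ cSc ⇒ ccScc ⇒ cccSccc ⇒ ccccScccc ⇒ cccccSccccc ⇒ ccccccScccccc ⇒ cccccccSccccccc ⇒ cccccccdSdccccccc ⇒ cccccccddccccccc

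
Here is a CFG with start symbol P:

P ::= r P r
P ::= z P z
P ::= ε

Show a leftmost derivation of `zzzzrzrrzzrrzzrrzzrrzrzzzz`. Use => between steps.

P=>zPz=>zzPzz=>zzzPzzz=>zzzzPzzzz=>zzzzrPrzzzz=>zzzzrzPzrzzzz=>zzzzrzrPrzrzzzz=>zzzzrzrrPrrzrzzzz=>zzzzrzrrzPzrrzrzzzz=>zzzzrzrrzzPzzrrzrzzzz=>zzzzrzrrzzrPrzzrrzrzzzz=>zzzzrzrrzzrrPrrzzrrzrzzzz=>zzzzrzrrzzrrzPzrrzzrrzrzzzz=>zzzzrzrrzzrrzzrrzzrrzrzzzz

P => zPz   [P ::= z P z]
zPz => zzPzz   [P ::= z P z]
zzPzz => zzzPzzz   [P ::= z P z]
zzzPzzz => zzzzPzzzz   [P ::= z P z]
zzzzPzzzz => zzzzrPrzzzz   [P ::= r P r]
zzzzrPrzzzz => zzzzrzPzrzzzz   [P ::= z P z]
zzzzrzPzrzzzz => zzzzrzrPrzrzzzz   [P ::= r P r]
zzzzrzrPrzrzzzz => zzzzrzrrPrrzrzzzz   [P ::= r P r]
zzzzrzrrPrrzrzzzz => zzzzrzrrzPzrrzrzzzz   [P ::= z P z]
zzzzrzrrzPzrrzrzzzz => zzzzrzrrzzPzzrrzrzzzz   [P ::= z P z]
zzzzrzrrzzPzzrrzrzzzz => zzzzrzrrzzrPrzzrrzrzzzz   [P ::= r P r]
zzzzrzrrzzrPrzzrrzrzzzz => zzzzrzrrzzrrPrrzzrrzrzzzz   [P ::= r P r]
zzzzrzrrzzrrPrrzzrrzrzzzz => zzzzrzrrzzrrzPzrrzzrrzrzzzz   [P ::= z P z]
zzzzrzrrzzrrzPzrrzzrrzrzzzz => zzzzrzrrzzrrzzrrzzrrzrzzzz   [P ::= ε]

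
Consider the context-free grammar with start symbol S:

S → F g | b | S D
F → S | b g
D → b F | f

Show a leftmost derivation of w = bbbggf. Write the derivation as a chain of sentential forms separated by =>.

S => SD => SDD => bDD => bbFD => bbSD => bbFgD => bbbggD => bbbggf

S => SD   [S → S D]
SD => SDD   [S → S D]
SDD => bDD   [S → b]
bDD => bbFD   [D → b F]
bbFD => bbSD   [F → S]
bbSD => bbFgD   [S → F g]
bbFgD => bbbggD   [F → b g]
bbbggD => bbbggf   [D → f]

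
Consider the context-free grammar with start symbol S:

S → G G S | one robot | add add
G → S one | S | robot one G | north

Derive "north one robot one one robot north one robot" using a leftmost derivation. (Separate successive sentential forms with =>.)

S => G G S   [S → G G S]
G G S => S G S   [G → S]
S G S => G G S G S   [S → G G S]
G G S G S => north G S G S   [G → north]
north G S G S => north S one S G S   [G → S one]
north S one S G S => north one robot one S G S   [S → one robot]
north one robot one S G S => north one robot one one robot G S   [S → one robot]
north one robot one one robot G S => north one robot one one robot north S   [G → north]
north one robot one one robot north S => north one robot one one robot north one robot   [S → one robot]

S => G G S => S G S => G G S G S => north G S G S => north S one S G S => north one robot one S G S => north one robot one one robot G S => north one robot one one robot north S => north one robot one one robot north one robot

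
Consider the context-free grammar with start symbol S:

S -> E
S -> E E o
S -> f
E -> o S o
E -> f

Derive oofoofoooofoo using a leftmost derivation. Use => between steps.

S => EEo => oSoEo => oEEooEo => ooSoEooEo => oofoEooEo => oofooSoooEo => oofoofoooEo => oofoofooooSoo => oofoofooooEoo => oofoofoooofoo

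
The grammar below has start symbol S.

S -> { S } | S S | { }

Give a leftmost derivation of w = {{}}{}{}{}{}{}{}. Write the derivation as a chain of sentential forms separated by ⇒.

S ⇒ SS   [S -> S S]
SS ⇒ SSS   [S -> S S]
SSS ⇒ SSSS   [S -> S S]
SSSS ⇒ SSSSS   [S -> S S]
SSSSS ⇒ SSSSSS   [S -> S S]
SSSSSS ⇒ SSSSSSS   [S -> S S]
SSSSSSS ⇒ {S}SSSSSS   [S -> { S }]
{S}SSSSSS ⇒ {{}}SSSSSS   [S -> { }]
{{}}SSSSSS ⇒ {{}}{}SSSSS   [S -> { }]
{{}}{}SSSSS ⇒ {{}}{}{}SSSS   [S -> { }]
{{}}{}{}SSSS ⇒ {{}}{}{}{}SSS   [S -> { }]
{{}}{}{}{}SSS ⇒ {{}}{}{}{}{}SS   [S -> { }]
{{}}{}{}{}{}SS ⇒ {{}}{}{}{}{}{}S   [S -> { }]
{{}}{}{}{}{}{}S ⇒ {{}}{}{}{}{}{}{}   [S -> { }]

S ⇒ SS ⇒ SSS ⇒ SSSS ⇒ SSSSS ⇒ SSSSSS ⇒ SSSSSSS ⇒ {S}SSSSSS ⇒ {{}}SSSSSS ⇒ {{}}{}SSSSS ⇒ {{}}{}{}SSSS ⇒ {{}}{}{}{}SSS ⇒ {{}}{}{}{}{}SS ⇒ {{}}{}{}{}{}{}S ⇒ {{}}{}{}{}{}{}{}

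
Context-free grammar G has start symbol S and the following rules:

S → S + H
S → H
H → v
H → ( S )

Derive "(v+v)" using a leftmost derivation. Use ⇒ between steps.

S⇒H⇒(S)⇒(S+H)⇒(H+H)⇒(v+H)⇒(v+v)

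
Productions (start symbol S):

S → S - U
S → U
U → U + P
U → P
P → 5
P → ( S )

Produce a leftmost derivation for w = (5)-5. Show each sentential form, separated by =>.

S => S-U => U-U => P-U => (S)-U => (U)-U => (P)-U => (5)-U => (5)-P => (5)-5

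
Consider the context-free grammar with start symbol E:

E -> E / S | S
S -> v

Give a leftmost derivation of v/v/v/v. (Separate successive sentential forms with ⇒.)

E ⇒ E/S   [E -> E / S]
E/S ⇒ E/S/S   [E -> E / S]
E/S/S ⇒ E/S/S/S   [E -> E / S]
E/S/S/S ⇒ S/S/S/S   [E -> S]
S/S/S/S ⇒ v/S/S/S   [S -> v]
v/S/S/S ⇒ v/v/S/S   [S -> v]
v/v/S/S ⇒ v/v/v/S   [S -> v]
v/v/v/S ⇒ v/v/v/v   [S -> v]

E⇒E/S⇒E/S/S⇒E/S/S/S⇒S/S/S/S⇒v/S/S/S⇒v/v/S/S⇒v/v/v/S⇒v/v/v/v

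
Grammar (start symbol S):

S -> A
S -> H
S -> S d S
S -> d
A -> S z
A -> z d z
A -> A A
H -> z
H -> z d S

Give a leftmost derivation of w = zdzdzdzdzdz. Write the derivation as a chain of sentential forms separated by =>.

S => H => zdS => zdH => zdzdS => zdzdSdS => zdzdAdS => zdzdzdzdS => zdzdzdzdA => zdzdzdzdzdz

S => H   [S -> H]
H => zdS   [H -> z d S]
zdS => zdH   [S -> H]
zdH => zdzdS   [H -> z d S]
zdzdS => zdzdSdS   [S -> S d S]
zdzdSdS => zdzdAdS   [S -> A]
zdzdAdS => zdzdzdzdS   [A -> z d z]
zdzdzdzdS => zdzdzdzdA   [S -> A]
zdzdzdzdA => zdzdzdzdzdz   [A -> z d z]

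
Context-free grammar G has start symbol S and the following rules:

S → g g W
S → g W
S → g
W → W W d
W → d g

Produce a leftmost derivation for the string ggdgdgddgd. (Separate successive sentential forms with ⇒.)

S ⇒ ggW   [S → g g W]
ggW ⇒ ggWWd   [W → W W d]
ggWWd ⇒ ggWWdWd   [W → W W d]
ggWWdWd ⇒ ggdgWdWd   [W → d g]
ggdgWdWd ⇒ ggdgdgdWd   [W → d g]
ggdgdgdWd ⇒ ggdgdgddgd   [W → d g]

S ⇒ ggW ⇒ ggWWd ⇒ ggWWdWd ⇒ ggdgWdWd ⇒ ggdgdgdWd ⇒ ggdgdgddgd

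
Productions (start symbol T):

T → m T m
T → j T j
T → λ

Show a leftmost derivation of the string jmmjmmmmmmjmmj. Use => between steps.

T => jTj => jmTmj => jmmTmmj => jmmjTjmmj => jmmjmTmjmmj => jmmjmmTmmjmmj => jmmjmmmTmmmjmmj => jmmjmmmmmmjmmj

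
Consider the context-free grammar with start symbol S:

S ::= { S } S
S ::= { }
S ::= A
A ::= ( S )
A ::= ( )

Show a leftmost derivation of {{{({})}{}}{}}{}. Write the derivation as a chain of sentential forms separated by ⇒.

S ⇒ {S}S   [S ::= { S } S]
{S}S ⇒ {{S}S}S   [S ::= { S } S]
{{S}S}S ⇒ {{{S}S}S}S   [S ::= { S } S]
{{{S}S}S}S ⇒ {{{A}S}S}S   [S ::= A]
{{{A}S}S}S ⇒ {{{(S)}S}S}S   [A ::= ( S )]
{{{(S)}S}S}S ⇒ {{{({})}S}S}S   [S ::= { }]
{{{({})}S}S}S ⇒ {{{({})}{}}S}S   [S ::= { }]
{{{({})}{}}S}S ⇒ {{{({})}{}}{}}S   [S ::= { }]
{{{({})}{}}{}}S ⇒ {{{({})}{}}{}}{}   [S ::= { }]

S⇒{S}S⇒{{S}S}S⇒{{{S}S}S}S⇒{{{A}S}S}S⇒{{{(S)}S}S}S⇒{{{({})}S}S}S⇒{{{({})}{}}S}S⇒{{{({})}{}}{}}S⇒{{{({})}{}}{}}{}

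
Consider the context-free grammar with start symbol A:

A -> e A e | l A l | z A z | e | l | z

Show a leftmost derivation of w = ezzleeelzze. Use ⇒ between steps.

A ⇒ eAe   [A -> e A e]
eAe ⇒ ezAze   [A -> z A z]
ezAze ⇒ ezzAzze   [A -> z A z]
ezzAzze ⇒ ezzlAlzze   [A -> l A l]
ezzlAlzze ⇒ ezzleAelzze   [A -> e A e]
ezzleAelzze ⇒ ezzleeelzze   [A -> e]

A ⇒ eAe ⇒ ezAze ⇒ ezzAzze ⇒ ezzlAlzze ⇒ ezzleAelzze ⇒ ezzleeelzze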